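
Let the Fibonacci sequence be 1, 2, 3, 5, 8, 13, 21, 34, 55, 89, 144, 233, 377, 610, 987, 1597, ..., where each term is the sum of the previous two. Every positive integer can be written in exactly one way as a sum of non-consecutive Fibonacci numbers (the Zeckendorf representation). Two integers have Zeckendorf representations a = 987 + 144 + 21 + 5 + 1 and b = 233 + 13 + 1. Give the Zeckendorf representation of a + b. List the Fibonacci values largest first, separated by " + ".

987 + 377 + 34 + 5 + 2

The two numbers are 1158 and 247, so their sum is 1405.
Greedy algorithm:
take 987 (≤ 1405); 1405 − 987 = 418
take 377 (≤ 418); 418 − 377 = 41
take 34 (≤ 41); 41 − 34 = 7
take 5 (≤ 7); 7 − 5 = 2
take 2 (≤ 2); 2 − 2 = 0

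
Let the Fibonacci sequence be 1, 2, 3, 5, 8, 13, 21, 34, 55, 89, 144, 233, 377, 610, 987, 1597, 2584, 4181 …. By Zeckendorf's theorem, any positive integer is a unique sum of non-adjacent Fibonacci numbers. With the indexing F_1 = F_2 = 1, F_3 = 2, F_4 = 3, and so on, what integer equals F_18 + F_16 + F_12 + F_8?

F_18 + F_16 + F_12 + F_8 = 2584 + 987 + 144 + 21 = 3736.

3736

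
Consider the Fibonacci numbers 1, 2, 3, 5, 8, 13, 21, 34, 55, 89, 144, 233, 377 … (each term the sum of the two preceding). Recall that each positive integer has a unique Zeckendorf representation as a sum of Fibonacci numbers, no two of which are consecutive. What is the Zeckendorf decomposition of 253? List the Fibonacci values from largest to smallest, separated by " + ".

Repeatedly subtract the largest Fibonacci number that fits:
253: greatest Fibonacci not exceeding it is 233, leaving 20
20: greatest Fibonacci not exceeding it is 13, leaving 7
7: greatest Fibonacci not exceeding it is 5, leaving 2
2: greatest Fibonacci not exceeding it is 2, leaving 0
So 253 = 233 + 13 + 5 + 2, with no two terms consecutive in the sequence.

233 + 13 + 5 + 2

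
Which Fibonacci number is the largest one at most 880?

610

610 ≤ 880 < 987, so the largest Fibonacci number not exceeding 880 is 610.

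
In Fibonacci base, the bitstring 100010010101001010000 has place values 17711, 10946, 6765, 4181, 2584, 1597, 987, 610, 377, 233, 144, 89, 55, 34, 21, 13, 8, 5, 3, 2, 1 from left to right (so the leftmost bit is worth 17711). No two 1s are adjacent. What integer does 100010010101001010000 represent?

Summing the place values of the 1 bits: 17711 + 2584 + 610 + 233 + 89 + 21 + 8 = 21256.

21256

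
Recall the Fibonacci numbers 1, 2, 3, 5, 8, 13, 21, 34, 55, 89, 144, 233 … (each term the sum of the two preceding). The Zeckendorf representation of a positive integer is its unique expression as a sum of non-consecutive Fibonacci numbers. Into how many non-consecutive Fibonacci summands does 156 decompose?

4

Greedy algorithm:
156 − 144 = 12
12 − 8 = 4
4 − 3 = 1
1 − 1 = 0
156 = 144 + 8 + 3 + 1, which has 4 terms.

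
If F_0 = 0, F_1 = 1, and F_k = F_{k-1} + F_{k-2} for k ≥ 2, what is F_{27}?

Iterating the recurrence up to F_{22} = 17711 and F_{21} = 10946:
F_{23} = F_{22} + F_{21} = 17711 + 10946 = 28657
F_{24} = F_{23} + F_{22} = 28657 + 17711 = 46368
F_{25} = F_{24} + F_{23} = 46368 + 28657 = 75025
F_{26} = F_{25} + F_{24} = 75025 + 46368 = 121393
F_{27} = F_{26} + F_{25} = 121393 + 75025 = 196418

196418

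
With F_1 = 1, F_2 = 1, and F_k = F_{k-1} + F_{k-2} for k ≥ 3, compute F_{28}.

Iterating the recurrence up to F_{21} = 10946 and F_{20} = 6765:
F_{22} = F_{21} + F_{20} = 10946 + 6765 = 17711
F_{23} = F_{22} + F_{21} = 17711 + 10946 = 28657
F_{24} = F_{23} + F_{22} = 28657 + 17711 = 46368
F_{25} = F_{24} + F_{23} = 46368 + 28657 = 75025
F_{26} = F_{25} + F_{24} = 75025 + 46368 = 121393
F_{27} = F_{26} + F_{25} = 121393 + 75025 = 196418
F_{28} = F_{27} + F_{26} = 196418 + 121393 = 317811

317811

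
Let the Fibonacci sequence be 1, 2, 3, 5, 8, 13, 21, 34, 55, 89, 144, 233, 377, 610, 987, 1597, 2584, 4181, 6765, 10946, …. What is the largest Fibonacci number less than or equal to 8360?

6765

6765 ≤ 8360 < 10946, so the largest Fibonacci number not exceeding 8360 is 6765.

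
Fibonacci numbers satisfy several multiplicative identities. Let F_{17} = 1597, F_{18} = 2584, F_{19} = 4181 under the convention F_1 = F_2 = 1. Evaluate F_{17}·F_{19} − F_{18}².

1

1597·4181 − 2584² = 6677057 − 6677056 = 1. (Cassini's identity: F_{k−1}F_{k+1} − F_k² = (−1)^k.)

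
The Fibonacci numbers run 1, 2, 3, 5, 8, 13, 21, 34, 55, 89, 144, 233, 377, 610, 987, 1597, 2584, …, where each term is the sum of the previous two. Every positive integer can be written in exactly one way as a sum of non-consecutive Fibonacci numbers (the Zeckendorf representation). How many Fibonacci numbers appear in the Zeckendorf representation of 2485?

1597 ≤ 2485 < 2584, so take 1597; remainder 888
610 ≤ 888 < 987, so take 610; remainder 278
233 ≤ 278 < 377, so take 233; remainder 45
34 ≤ 45 < 55, so take 34; remainder 11
8 ≤ 11 < 13, so take 8; remainder 3
3 ≤ 3 < 5, so take 3; remainder 0
2485 = 1597 + 610 + 233 + 34 + 8 + 3, which has 6 terms.

6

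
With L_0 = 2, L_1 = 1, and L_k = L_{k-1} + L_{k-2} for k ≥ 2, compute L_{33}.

7881196

Iterating the recurrence up to L_{27} = 439204 and L_{26} = 271443:
L_{28} = L_{27} + L_{26} = 439204 + 271443 = 710647
L_{29} = L_{28} + L_{27} = 710647 + 439204 = 1149851
L_{30} = L_{29} + L_{28} = 1149851 + 710647 = 1860498
L_{31} = L_{30} + L_{29} = 1860498 + 1149851 = 3010349
L_{32} = L_{31} + L_{30} = 3010349 + 1860498 = 4870847
L_{33} = L_{32} + L_{31} = 4870847 + 3010349 = 7881196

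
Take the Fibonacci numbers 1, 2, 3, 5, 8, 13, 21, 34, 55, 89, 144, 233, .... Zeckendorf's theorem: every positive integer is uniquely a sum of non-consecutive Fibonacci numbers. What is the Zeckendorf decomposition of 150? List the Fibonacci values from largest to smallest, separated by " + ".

144 + 5 + 1

subtract 144 from 150: 6 remains
subtract 5 from 6: 1 remains
subtract 1 from 1: 0 remains
So 150 = 144 + 5 + 1, with no two terms consecutive in the sequence.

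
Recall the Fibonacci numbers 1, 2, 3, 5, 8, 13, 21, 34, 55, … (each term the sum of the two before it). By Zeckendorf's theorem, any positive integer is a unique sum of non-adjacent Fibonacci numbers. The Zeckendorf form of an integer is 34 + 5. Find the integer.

39

34 + 5 = 39.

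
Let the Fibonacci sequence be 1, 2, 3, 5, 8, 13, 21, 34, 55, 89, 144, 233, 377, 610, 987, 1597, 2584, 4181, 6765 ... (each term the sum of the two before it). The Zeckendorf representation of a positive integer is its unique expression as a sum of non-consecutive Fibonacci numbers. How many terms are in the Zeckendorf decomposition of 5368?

5

Greedily peel off the largest Fibonacci term at each step:
5368 − 4181 = 1187
1187 − 987 = 200
200 − 144 = 56
56 − 55 = 1
1 − 1 = 0
5368 = 4181 + 987 + 144 + 55 + 1, which has 5 terms.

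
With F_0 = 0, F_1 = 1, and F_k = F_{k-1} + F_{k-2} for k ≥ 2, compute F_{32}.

Iterating the recurrence up to F_{27} = 196418 and F_{26} = 121393:
F_{28} = F_{27} + F_{26} = 196418 + 121393 = 317811
F_{29} = F_{28} + F_{27} = 317811 + 196418 = 514229
F_{30} = F_{29} + F_{28} = 514229 + 317811 = 832040
F_{31} = F_{30} + F_{29} = 832040 + 514229 = 1346269
F_{32} = F_{31} + F_{30} = 1346269 + 832040 = 2178309

2178309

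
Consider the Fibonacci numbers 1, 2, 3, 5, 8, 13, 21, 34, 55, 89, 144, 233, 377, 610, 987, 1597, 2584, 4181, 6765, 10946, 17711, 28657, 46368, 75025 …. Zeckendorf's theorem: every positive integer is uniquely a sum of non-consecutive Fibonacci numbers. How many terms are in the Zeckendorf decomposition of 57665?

6

Greedy algorithm:
largest Fibonacci ≤ 57665 is 46368; 57665 − 46368 = 11297
largest Fibonacci ≤ 11297 is 10946; 11297 − 10946 = 351
largest Fibonacci ≤ 351 is 233; 351 − 233 = 118
largest Fibonacci ≤ 118 is 89; 118 − 89 = 29
largest Fibonacci ≤ 29 is 21; 29 − 21 = 8
largest Fibonacci ≤ 8 is 8; 8 − 8 = 0
57665 = 46368 + 10946 + 233 + 89 + 21 + 8, which has 6 terms.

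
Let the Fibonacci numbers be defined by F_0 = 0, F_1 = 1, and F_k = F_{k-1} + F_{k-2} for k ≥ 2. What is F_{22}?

Iterating the recurrence up to F_{17} = 1597 and F_{16} = 987:
F_{18} = F_{17} + F_{16} = 1597 + 987 = 2584
F_{19} = F_{18} + F_{17} = 2584 + 1597 = 4181
F_{20} = F_{19} + F_{18} = 4181 + 2584 = 6765
F_{21} = F_{20} + F_{19} = 6765 + 4181 = 10946
F_{22} = F_{21} + F_{20} = 10946 + 6765 = 17711

17711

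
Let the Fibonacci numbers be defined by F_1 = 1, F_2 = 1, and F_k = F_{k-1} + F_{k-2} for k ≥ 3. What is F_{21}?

Iterating the recurrence up to F_{13} = 233 and F_{12} = 144:
F_{14} = F_{13} + F_{12} = 233 + 144 = 377
F_{15} = F_{14} + F_{13} = 377 + 233 = 610
F_{16} = F_{15} + F_{14} = 610 + 377 = 987
F_{17} = F_{16} + F_{15} = 987 + 610 = 1597
F_{18} = F_{17} + F_{16} = 1597 + 987 = 2584
F_{19} = F_{18} + F_{17} = 2584 + 1597 = 4181
F_{20} = F_{19} + F_{18} = 4181 + 2584 = 6765
F_{21} = F_{20} + F_{19} = 6765 + 4181 = 10946

10946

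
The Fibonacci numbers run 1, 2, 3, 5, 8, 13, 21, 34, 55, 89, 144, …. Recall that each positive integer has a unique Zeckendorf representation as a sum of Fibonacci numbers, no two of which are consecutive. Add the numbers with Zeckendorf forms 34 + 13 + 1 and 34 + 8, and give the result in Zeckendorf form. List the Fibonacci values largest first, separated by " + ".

89 + 1

The two numbers are 48 and 42, so their sum is 90.
subtract 89 from 90: 1 remains
subtract 1 from 1: 0 remains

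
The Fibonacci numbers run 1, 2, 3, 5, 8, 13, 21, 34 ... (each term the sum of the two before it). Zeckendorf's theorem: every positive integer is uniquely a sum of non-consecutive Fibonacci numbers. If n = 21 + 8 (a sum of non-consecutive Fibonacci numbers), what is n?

29

21 + 8 = 29.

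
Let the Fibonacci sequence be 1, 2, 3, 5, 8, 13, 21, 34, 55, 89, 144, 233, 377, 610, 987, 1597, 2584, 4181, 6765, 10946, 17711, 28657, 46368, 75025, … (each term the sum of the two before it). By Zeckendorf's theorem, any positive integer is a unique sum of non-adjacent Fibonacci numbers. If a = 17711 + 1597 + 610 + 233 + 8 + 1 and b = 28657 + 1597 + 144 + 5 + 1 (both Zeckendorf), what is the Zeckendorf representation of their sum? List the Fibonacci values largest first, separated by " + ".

46368 + 4181 + 13 + 2

The two numbers are 20160 and 30404, so their sum is 50564.
Greedy algorithm:
largest Fibonacci ≤ 50564 is 46368; 50564 − 46368 = 4196
largest Fibonacci ≤ 4196 is 4181; 4196 − 4181 = 15
largest Fibonacci ≤ 15 is 13; 15 − 13 = 2
largest Fibonacci ≤ 2 is 2; 2 − 2 = 0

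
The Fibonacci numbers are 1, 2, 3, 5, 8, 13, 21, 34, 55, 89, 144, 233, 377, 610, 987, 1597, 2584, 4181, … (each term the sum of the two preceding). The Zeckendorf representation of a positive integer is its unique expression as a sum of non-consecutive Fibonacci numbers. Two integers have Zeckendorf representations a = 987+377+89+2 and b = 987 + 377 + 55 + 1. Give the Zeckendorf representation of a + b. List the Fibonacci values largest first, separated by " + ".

2584 + 233 + 55 + 3

The two numbers are 1455 and 1420, so their sum is 2875.
subtract 2584 from 2875: 291 remains
subtract 233 from 291: 58 remains
subtract 55 from 58: 3 remains
subtract 3 from 3: 0 remains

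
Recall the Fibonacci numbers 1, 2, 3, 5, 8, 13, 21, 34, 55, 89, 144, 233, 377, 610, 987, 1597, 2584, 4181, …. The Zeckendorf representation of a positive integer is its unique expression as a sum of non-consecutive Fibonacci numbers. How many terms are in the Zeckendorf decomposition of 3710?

3710 − 2584 = 1126
1126 − 987 = 139
139 − 89 = 50
50 − 34 = 16
16 − 13 = 3
3 − 3 = 0
3710 = 2584 + 987 + 89 + 34 + 13 + 3, which has 6 terms.

6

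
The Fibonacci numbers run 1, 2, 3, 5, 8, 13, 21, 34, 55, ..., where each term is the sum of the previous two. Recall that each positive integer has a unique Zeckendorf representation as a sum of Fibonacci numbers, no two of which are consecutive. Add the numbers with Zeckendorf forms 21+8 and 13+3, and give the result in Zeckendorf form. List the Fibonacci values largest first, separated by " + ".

34 + 8 + 3

The two numbers are 29 and 16, so their sum is 45.
Repeatedly subtract the largest Fibonacci number that fits:
take 34 (≤ 45); 45 − 34 = 11
take 8 (≤ 11); 11 − 8 = 3
take 3 (≤ 3); 3 − 3 = 0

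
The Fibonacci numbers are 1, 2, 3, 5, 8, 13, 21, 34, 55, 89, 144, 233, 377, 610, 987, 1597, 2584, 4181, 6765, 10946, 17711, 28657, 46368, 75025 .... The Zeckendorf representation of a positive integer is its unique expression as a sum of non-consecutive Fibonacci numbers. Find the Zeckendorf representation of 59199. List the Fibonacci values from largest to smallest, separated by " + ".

46368 + 10946 + 1597 + 233 + 55

take 46368 (≤ 59199); 59199 − 46368 = 12831
take 10946 (≤ 12831); 12831 − 10946 = 1885
take 1597 (≤ 1885); 1885 − 1597 = 288
take 233 (≤ 288); 288 − 233 = 55
take 55 (≤ 55); 55 − 55 = 0
So 59199 = 46368 + 10946 + 1597 + 233 + 55, with no two terms consecutive in the sequence.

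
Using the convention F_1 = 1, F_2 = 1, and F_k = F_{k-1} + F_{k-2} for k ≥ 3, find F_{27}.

196418

Iterating the recurrence up to F_{21} = 10946 and F_{20} = 6765:
F_{22} = F_{21} + F_{20} = 10946 + 6765 = 17711
F_{23} = F_{22} + F_{21} = 17711 + 10946 = 28657
F_{24} = F_{23} + F_{22} = 28657 + 17711 = 46368
F_{25} = F_{24} + F_{23} = 46368 + 28657 = 75025
F_{26} = F_{25} + F_{24} = 75025 + 46368 = 121393
F_{27} = F_{26} + F_{25} = 121393 + 75025 = 196418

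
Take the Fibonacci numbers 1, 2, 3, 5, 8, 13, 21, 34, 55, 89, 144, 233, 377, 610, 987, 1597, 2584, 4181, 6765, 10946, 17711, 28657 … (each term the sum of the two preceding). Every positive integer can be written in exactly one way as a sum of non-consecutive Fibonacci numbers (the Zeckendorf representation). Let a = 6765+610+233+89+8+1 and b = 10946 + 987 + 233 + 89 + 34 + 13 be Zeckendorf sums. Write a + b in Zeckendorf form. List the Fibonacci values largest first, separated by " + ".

The two numbers are 7706 and 12302, so their sum is 20008.
Greedy algorithm:
17711 ≤ 20008 < 28657, so take 17711; remainder 2297
1597 ≤ 2297 < 2584, so take 1597; remainder 700
610 ≤ 700 < 987, so take 610; remainder 90
89 ≤ 90 < 144, so take 89; remainder 1
1 ≤ 1 < 2, so take 1; remainder 0

17711 + 1597 + 610 + 89 + 1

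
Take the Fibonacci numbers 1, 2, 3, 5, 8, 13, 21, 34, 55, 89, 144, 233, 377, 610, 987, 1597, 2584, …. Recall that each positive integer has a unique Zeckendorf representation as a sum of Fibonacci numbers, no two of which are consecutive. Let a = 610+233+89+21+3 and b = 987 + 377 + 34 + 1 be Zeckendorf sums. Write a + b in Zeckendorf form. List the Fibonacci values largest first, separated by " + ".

The two numbers are 956 and 1399, so their sum is 2355.
Greedily peel off the largest Fibonacci term at each step:
1597 ≤ 2355 < 2584, so take 1597; remainder 758
610 ≤ 758 < 987, so take 610; remainder 148
144 ≤ 148 < 233, so take 144; remainder 4
3 ≤ 4 < 5, so take 3; remainder 1
1 ≤ 1 < 2, so take 1; remainder 0

1597 + 610 + 144 + 3 + 1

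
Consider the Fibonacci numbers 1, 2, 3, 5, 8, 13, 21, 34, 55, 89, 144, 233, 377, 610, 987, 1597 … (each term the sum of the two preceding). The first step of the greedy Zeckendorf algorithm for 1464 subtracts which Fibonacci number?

987

987 ≤ 1464 < 1597, so the largest Fibonacci number not exceeding 1464 is 987.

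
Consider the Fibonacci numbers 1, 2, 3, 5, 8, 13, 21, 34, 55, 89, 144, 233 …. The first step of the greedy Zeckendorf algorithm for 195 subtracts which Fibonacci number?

144 ≤ 195 < 233, so the largest Fibonacci number not exceeding 195 is 144.

144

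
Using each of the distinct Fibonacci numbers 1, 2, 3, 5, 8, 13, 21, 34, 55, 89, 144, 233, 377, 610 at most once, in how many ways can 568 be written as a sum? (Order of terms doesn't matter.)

15

568 = 377+144+34+13 = 377+144+34+8+5 = 377+89+55+34+13 = 377+144+34+8+3+2 = 377+144+21+13+8+5 = … (10 more), for 15 in all.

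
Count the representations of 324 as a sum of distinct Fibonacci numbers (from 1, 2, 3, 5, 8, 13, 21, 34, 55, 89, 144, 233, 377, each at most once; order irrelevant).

7

Starting from the Zeckendorf form and repeatedly splitting a term F_k into F_{k−1} + F_{k−2} (when neither is already used) reaches every representation.
324 = 233+89+2 = 233+55+34+2 = 233+55+21+13+2 = 144+89+55+34+2 = … (3 more), for 7 in all.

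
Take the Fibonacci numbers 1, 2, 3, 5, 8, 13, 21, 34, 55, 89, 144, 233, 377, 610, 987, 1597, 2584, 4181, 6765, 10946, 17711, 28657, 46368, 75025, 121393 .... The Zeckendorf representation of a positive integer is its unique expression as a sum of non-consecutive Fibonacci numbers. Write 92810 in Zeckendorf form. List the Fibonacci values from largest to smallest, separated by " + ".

subtract 75025 from 92810: 17785 remains
subtract 17711 from 17785: 74 remains
subtract 55 from 74: 19 remains
subtract 13 from 19: 6 remains
subtract 5 from 6: 1 remains
subtract 1 from 1: 0 remains
So 92810 = 75025 + 17711 + 55 + 13 + 5 + 1, with no two terms consecutive in the sequence.

75025 + 17711 + 55 + 13 + 5 + 1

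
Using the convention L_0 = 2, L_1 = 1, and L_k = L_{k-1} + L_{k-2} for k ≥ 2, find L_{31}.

3010349

Iterating the recurrence up to L_{23} = 64079 and L_{22} = 39603:
L_{24} = L_{23} + L_{22} = 64079 + 39603 = 103682
L_{25} = L_{24} + L_{23} = 103682 + 64079 = 167761
L_{26} = L_{25} + L_{24} = 167761 + 103682 = 271443
L_{27} = L_{26} + L_{25} = 271443 + 167761 = 439204
L_{28} = L_{27} + L_{26} = 439204 + 271443 = 710647
L_{29} = L_{28} + L_{27} = 710647 + 439204 = 1149851
L_{30} = L_{29} + L_{28} = 1149851 + 710647 = 1860498
L_{31} = L_{30} + L_{29} = 1860498 + 1149851 = 3010349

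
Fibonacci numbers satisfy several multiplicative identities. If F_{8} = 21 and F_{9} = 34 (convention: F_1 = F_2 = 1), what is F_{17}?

1597

By F_{2k+1} = F_k² + F_{k+1}²: F_{17} = 21² + 34² = 441 + 1156 = 1597.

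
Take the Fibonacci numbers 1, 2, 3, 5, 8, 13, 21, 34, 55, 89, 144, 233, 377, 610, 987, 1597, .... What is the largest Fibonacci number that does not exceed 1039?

987 ≤ 1039 < 1597, so the largest Fibonacci number not exceeding 1039 is 987.

987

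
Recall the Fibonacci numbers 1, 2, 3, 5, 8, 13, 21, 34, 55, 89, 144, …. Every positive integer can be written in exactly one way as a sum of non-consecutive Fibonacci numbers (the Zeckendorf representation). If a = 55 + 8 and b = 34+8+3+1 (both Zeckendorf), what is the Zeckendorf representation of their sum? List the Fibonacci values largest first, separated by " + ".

The two numbers are 63 and 46, so their sum is 109.
take 89 (≤ 109); 109 − 89 = 20
take 13 (≤ 20); 20 − 13 = 7
take 5 (≤ 7); 7 − 5 = 2
take 2 (≤ 2); 2 − 2 = 0

89 + 13 + 5 + 2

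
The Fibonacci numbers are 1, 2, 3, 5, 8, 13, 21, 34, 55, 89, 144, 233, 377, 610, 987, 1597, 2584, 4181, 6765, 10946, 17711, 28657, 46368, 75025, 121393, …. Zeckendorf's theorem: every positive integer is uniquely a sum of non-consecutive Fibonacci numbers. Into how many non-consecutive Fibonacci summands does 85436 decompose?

Greedily peel off the largest Fibonacci term at each step:
subtract 75025 from 85436: 10411 remains
subtract 6765 from 10411: 3646 remains
subtract 2584 from 3646: 1062 remains
subtract 987 from 1062: 75 remains
subtract 55 from 75: 20 remains
subtract 13 from 20: 7 remains
subtract 5 from 7: 2 remains
subtract 2 from 2: 0 remains
85436 = 75025 + 6765 + 2584 + 987 + 55 + 13 + 5 + 2, which has 8 terms.

8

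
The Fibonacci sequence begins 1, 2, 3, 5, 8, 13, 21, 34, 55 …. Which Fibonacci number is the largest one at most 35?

34 ≤ 35 < 55, so the largest Fibonacci number not exceeding 35 is 34.

34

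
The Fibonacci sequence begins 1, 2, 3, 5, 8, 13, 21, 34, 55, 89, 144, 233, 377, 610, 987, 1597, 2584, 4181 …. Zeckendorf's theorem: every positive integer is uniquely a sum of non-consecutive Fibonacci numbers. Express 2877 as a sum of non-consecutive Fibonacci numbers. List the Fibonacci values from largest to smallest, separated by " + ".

Greedily peel off the largest Fibonacci term at each step:
largest Fibonacci ≤ 2877 is 2584; 2877 − 2584 = 293
largest Fibonacci ≤ 293 is 233; 293 − 233 = 60
largest Fibonacci ≤ 60 is 55; 60 − 55 = 5
largest Fibonacci ≤ 5 is 5; 5 − 5 = 0
So 2877 = 2584 + 233 + 55 + 5, with no two terms consecutive in the sequence.

2584 + 233 + 55 + 5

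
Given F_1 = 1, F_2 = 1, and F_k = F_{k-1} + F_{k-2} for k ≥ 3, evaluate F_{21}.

10946

Iterating the recurrence up to F_{14} = 377 and F_{13} = 233:
F_{15} = F_{14} + F_{13} = 377 + 233 = 610
F_{16} = F_{15} + F_{14} = 610 + 377 = 987
F_{17} = F_{16} + F_{15} = 987 + 610 = 1597
F_{18} = F_{17} + F_{16} = 1597 + 987 = 2584
F_{19} = F_{18} + F_{17} = 2584 + 1597 = 4181
F_{20} = F_{19} + F_{18} = 4181 + 2584 = 6765
F_{21} = F_{20} + F_{19} = 6765 + 4181 = 10946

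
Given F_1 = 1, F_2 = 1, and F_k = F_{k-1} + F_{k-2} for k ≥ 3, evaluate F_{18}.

2584

Iterating the recurrence up to F_{11} = 89 and F_{10} = 55:
F_{12} = F_{11} + F_{10} = 89 + 55 = 144
F_{13} = F_{12} + F_{11} = 144 + 89 = 233
F_{14} = F_{13} + F_{12} = 233 + 144 = 377
F_{15} = F_{14} + F_{13} = 377 + 233 = 610
F_{16} = F_{15} + F_{14} = 610 + 377 = 987
F_{17} = F_{16} + F_{15} = 987 + 610 = 1597
F_{18} = F_{17} + F_{16} = 1597 + 987 = 2584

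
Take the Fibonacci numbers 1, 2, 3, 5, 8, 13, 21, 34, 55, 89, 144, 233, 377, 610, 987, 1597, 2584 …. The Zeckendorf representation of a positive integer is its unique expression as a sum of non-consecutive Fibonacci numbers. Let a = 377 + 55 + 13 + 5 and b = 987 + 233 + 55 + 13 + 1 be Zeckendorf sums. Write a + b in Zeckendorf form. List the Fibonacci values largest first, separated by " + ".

1597 + 89 + 34 + 13 + 5 + 1

The two numbers are 450 and 1289, so their sum is 1739.
Greedily peel off the largest Fibonacci term at each step:
1597 ≤ 1739 < 2584, so take 1597; remainder 142
89 ≤ 142 < 144, so take 89; remainder 53
34 ≤ 53 < 55, so take 34; remainder 19
13 ≤ 19 < 21, so take 13; remainder 6
5 ≤ 6 < 8, so take 5; remainder 1
1 ≤ 1 < 2, so take 1; remainder 0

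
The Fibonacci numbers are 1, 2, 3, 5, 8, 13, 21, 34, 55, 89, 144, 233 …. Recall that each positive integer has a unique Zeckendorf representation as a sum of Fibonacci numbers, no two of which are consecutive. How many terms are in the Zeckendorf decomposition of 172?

Greedy algorithm:
172 − 144 = 28
28 − 21 = 7
7 − 5 = 2
2 − 2 = 0
172 = 144 + 21 + 5 + 2, which has 4 terms.

4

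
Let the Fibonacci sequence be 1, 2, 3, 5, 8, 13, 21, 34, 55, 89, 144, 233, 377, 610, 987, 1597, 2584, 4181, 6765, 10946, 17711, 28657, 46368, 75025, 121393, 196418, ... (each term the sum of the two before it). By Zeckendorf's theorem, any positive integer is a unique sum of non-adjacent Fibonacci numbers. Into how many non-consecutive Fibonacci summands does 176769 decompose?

Repeatedly subtract the largest Fibonacci number that fits:
largest Fibonacci ≤ 176769 is 121393; 176769 − 121393 = 55376
largest Fibonacci ≤ 55376 is 46368; 55376 − 46368 = 9008
largest Fibonacci ≤ 9008 is 6765; 9008 − 6765 = 2243
largest Fibonacci ≤ 2243 is 1597; 2243 − 1597 = 646
largest Fibonacci ≤ 646 is 610; 646 − 610 = 36
largest Fibonacci ≤ 36 is 34; 36 − 34 = 2
largest Fibonacci ≤ 2 is 2; 2 − 2 = 0
176769 = 121393 + 46368 + 6765 + 1597 + 610 + 34 + 2, which has 7 terms.

7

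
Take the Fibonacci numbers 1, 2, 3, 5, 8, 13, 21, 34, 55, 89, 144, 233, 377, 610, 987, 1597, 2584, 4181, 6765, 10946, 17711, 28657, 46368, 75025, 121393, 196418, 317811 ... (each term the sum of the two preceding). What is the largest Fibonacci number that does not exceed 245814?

196418 ≤ 245814 < 317811, so the largest Fibonacci number not exceeding 245814 is 196418.

196418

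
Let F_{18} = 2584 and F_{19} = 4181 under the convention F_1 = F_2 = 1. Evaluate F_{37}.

24157817

By F_{2k+1} = F_k² + F_{k+1}²: F_{37} = 2584² + 4181² = 6677056 + 17480761 = 24157817.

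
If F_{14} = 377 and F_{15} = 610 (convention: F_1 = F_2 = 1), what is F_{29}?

514229

By F_{2k+1} = F_k² + F_{k+1}²: F_{29} = 377² + 610² = 142129 + 372100 = 514229.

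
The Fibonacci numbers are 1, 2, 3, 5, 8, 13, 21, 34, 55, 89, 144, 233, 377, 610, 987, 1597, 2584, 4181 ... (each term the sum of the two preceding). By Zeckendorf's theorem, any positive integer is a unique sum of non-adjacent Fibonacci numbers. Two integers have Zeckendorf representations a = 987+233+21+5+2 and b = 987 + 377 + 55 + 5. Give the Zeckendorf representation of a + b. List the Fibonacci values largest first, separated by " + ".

The two numbers are 1248 and 1424, so their sum is 2672.
2584 ≤ 2672 < 4181, so take 2584; remainder 88
55 ≤ 88 < 89, so take 55; remainder 33
21 ≤ 33 < 34, so take 21; remainder 12
8 ≤ 12 < 13, so take 8; remainder 4
3 ≤ 4 < 5, so take 3; remainder 1
1 ≤ 1 < 2, so take 1; remainder 0

2584 + 55 + 21 + 8 + 3 + 1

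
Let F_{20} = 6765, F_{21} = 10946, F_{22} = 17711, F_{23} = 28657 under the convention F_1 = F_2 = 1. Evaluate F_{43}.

433494437

By the addition formula F_{m+n} = F_m F_{n+1} + F_{m−1} F_n with m=21, n=22: F_{43} = 10946·28657 + 6765·17711 = 313679522 + 119814915 = 433494437.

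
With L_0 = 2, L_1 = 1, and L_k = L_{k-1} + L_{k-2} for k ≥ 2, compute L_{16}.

2207

Iterating the recurrence up to L_{9} = 76 and L_{8} = 47:
L_{10} = L_{9} + L_{8} = 76 + 47 = 123
L_{11} = L_{10} + L_{9} = 123 + 76 = 199
L_{12} = L_{11} + L_{10} = 199 + 123 = 322
L_{13} = L_{12} + L_{11} = 322 + 199 = 521
L_{14} = L_{13} + L_{12} = 521 + 322 = 843
L_{15} = L_{14} + L_{13} = 843 + 521 = 1364
L_{16} = L_{15} + L_{14} = 1364 + 843 = 2207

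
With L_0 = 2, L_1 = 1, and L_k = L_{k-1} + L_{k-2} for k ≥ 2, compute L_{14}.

Iterating the recurrence up to L_{10} = 123 and L_{9} = 76:
L_{11} = L_{10} + L_{9} = 123 + 76 = 199
L_{12} = L_{11} + L_{10} = 199 + 123 = 322
L_{13} = L_{12} + L_{11} = 322 + 199 = 521
L_{14} = L_{13} + L_{12} = 521 + 322 = 843

843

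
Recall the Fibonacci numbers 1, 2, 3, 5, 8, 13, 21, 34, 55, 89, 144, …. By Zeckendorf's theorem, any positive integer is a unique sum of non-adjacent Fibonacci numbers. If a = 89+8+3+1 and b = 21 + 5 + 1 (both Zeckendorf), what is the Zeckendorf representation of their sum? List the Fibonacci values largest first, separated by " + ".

The two numbers are 101 and 27, so their sum is 128.
subtract 89 from 128: 39 remains
subtract 34 from 39: 5 remains
subtract 5 from 5: 0 remains

89 + 34 + 5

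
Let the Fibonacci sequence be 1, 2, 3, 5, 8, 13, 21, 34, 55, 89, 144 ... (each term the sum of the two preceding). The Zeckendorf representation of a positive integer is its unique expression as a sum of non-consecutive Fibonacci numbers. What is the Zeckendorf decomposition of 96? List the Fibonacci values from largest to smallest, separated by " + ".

89 + 5 + 2

Greedily peel off the largest Fibonacci term at each step:
subtract 89 from 96: 7 remains
subtract 5 from 7: 2 remains
subtract 2 from 2: 0 remains
So 96 = 89 + 5 + 2, with no two terms consecutive in the sequence.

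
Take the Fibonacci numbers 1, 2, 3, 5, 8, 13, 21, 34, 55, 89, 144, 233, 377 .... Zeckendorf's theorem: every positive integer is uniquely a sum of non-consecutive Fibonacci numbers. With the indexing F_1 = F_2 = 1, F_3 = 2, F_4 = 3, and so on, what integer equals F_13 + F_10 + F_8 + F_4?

312

F_13 + F_10 + F_8 + F_4 = 233 + 55 + 21 + 3 = 312.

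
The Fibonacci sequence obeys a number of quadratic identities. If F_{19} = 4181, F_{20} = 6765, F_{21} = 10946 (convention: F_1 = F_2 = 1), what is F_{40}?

By the addition formula F_{m+n} = F_m F_{n+1} + F_{m−1} F_n with m=21, n=19: F_{40} = 10946·6765 + 6765·4181 = 74049690 + 28284465 = 102334155.

102334155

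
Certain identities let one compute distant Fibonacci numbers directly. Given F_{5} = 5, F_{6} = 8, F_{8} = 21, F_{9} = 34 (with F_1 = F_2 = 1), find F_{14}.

377

By the addition formula F_{m+n} = F_m F_{n+1} + F_{m−1} F_n with m=9, n=5: F_{14} = 34·8 + 21·5 = 272 + 105 = 377.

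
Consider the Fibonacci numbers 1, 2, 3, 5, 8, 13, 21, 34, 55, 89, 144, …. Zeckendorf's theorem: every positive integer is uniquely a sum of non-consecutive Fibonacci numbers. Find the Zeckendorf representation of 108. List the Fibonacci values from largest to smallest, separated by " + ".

108 − 89 = 19
19 − 13 = 6
6 − 5 = 1
1 − 1 = 0
So 108 = 89 + 13 + 5 + 1, with no two terms consecutive in the sequence.

89 + 13 + 5 + 1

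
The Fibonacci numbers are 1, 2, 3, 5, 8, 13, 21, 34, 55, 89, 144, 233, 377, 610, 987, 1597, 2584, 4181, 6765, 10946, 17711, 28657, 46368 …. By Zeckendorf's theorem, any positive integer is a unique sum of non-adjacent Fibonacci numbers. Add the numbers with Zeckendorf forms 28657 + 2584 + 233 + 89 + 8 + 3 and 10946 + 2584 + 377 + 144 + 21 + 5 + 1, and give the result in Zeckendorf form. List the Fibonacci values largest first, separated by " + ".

28657 + 10946 + 4181 + 1597 + 233 + 34 + 3 + 1

The two numbers are 31574 and 14078, so their sum is 45652.
Greedy algorithm:
subtract 28657 from 45652: 16995 remains
subtract 10946 from 16995: 6049 remains
subtract 4181 from 6049: 1868 remains
subtract 1597 from 1868: 271 remains
subtract 233 from 271: 38 remains
subtract 34 from 38: 4 remains
subtract 3 from 4: 1 remains
subtract 1 from 1: 0 remains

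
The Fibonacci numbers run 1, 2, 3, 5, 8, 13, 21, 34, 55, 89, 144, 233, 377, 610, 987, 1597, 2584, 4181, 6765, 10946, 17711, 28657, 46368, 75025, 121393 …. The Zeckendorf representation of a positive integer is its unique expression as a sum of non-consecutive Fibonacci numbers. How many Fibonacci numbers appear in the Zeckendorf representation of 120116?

Greedy algorithm:
75025 ≤ 120116 < 121393, so take 75025; remainder 45091
28657 ≤ 45091 < 46368, so take 28657; remainder 16434
10946 ≤ 16434 < 17711, so take 10946; remainder 5488
4181 ≤ 5488 < 6765, so take 4181; remainder 1307
987 ≤ 1307 < 1597, so take 987; remainder 320
233 ≤ 320 < 377, so take 233; remainder 87
55 ≤ 87 < 89, so take 55; remainder 32
21 ≤ 32 < 34, so take 21; remainder 11
8 ≤ 11 < 13, so take 8; remainder 3
3 ≤ 3 < 5, so take 3; remainder 0
120116 = 75025 + 28657 + 10946 + 4181 + 987 + 233 + 55 + 21 + 8 + 3, which has 10 terms.

10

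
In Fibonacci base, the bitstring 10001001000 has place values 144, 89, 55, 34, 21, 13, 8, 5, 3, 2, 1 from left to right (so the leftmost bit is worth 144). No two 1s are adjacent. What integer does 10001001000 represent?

170

Summing the place values of the 1 bits: 144 + 21 + 5 = 170.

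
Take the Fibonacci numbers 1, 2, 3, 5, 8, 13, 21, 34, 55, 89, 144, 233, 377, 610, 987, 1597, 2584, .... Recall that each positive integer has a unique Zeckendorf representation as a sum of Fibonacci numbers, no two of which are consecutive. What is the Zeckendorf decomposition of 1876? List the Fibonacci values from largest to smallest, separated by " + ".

1597 + 233 + 34 + 8 + 3 + 1

1876: greatest Fibonacci not exceeding it is 1597, leaving 279
279: greatest Fibonacci not exceeding it is 233, leaving 46
46: greatest Fibonacci not exceeding it is 34, leaving 12
12: greatest Fibonacci not exceeding it is 8, leaving 4
4: greatest Fibonacci not exceeding it is 3, leaving 1
1: greatest Fibonacci not exceeding it is 1, leaving 0
So 1876 = 1597 + 233 + 34 + 8 + 3 + 1, with no two terms consecutive in the sequence.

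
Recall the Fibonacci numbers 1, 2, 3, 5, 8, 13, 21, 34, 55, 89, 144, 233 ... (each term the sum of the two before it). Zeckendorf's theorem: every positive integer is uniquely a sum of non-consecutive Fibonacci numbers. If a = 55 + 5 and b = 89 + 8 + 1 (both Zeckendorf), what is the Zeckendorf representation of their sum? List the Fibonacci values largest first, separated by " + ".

The two numbers are 60 and 98, so their sum is 158.
Greedily peel off the largest Fibonacci term at each step:
subtract 144 from 158: 14 remains
subtract 13 from 14: 1 remains
subtract 1 from 1: 0 remains

144 + 13 + 1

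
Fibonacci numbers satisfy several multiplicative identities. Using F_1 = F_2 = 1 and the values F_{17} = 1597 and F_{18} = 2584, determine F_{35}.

9227465

By F_{2k+1} = F_k² + F_{k+1}²: F_{35} = 1597² + 2584² = 2550409 + 6677056 = 9227465.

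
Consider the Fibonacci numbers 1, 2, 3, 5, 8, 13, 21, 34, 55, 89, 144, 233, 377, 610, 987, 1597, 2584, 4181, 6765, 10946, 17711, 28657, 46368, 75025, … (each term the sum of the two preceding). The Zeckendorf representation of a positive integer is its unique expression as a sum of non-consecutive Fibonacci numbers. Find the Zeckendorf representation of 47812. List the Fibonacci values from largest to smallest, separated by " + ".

Greedily peel off the largest Fibonacci term at each step:
47812: greatest Fibonacci not exceeding it is 46368, leaving 1444
1444: greatest Fibonacci not exceeding it is 987, leaving 457
457: greatest Fibonacci not exceeding it is 377, leaving 80
80: greatest Fibonacci not exceeding it is 55, leaving 25
25: greatest Fibonacci not exceeding it is 21, leaving 4
4: greatest Fibonacci not exceeding it is 3, leaving 1
1: greatest Fibonacci not exceeding it is 1, leaving 0
So 47812 = 46368 + 987 + 377 + 55 + 21 + 3 + 1, with no two terms consecutive in the sequence.

46368 + 987 + 377 + 55 + 21 + 3 + 1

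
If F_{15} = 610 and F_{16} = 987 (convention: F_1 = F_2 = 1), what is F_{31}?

1346269

By F_{2k+1} = F_k² + F_{k+1}²: F_{31} = 610² + 987² = 372100 + 974169 = 1346269.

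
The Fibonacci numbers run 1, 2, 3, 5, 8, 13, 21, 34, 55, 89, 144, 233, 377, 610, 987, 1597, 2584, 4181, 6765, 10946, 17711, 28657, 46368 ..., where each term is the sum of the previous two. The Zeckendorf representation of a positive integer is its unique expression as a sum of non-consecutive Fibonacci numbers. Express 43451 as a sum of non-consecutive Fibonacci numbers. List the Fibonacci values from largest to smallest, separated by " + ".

28657 + 10946 + 2584 + 987 + 233 + 34 + 8 + 2

Greedy algorithm:
take 28657 (≤ 43451); 43451 − 28657 = 14794
take 10946 (≤ 14794); 14794 − 10946 = 3848
take 2584 (≤ 3848); 3848 − 2584 = 1264
take 987 (≤ 1264); 1264 − 987 = 277
take 233 (≤ 277); 277 − 233 = 44
take 34 (≤ 44); 44 − 34 = 10
take 8 (≤ 10); 10 − 8 = 2
take 2 (≤ 2); 2 − 2 = 0
So 43451 = 28657 + 10946 + 2584 + 987 + 233 + 34 + 8 + 2, with no two terms consecutive in the sequence.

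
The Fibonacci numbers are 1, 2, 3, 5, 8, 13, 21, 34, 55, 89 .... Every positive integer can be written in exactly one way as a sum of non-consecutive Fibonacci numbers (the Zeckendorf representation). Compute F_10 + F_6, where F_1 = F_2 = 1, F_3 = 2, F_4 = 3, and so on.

63

F_10 + F_6 = 55 + 8 = 63.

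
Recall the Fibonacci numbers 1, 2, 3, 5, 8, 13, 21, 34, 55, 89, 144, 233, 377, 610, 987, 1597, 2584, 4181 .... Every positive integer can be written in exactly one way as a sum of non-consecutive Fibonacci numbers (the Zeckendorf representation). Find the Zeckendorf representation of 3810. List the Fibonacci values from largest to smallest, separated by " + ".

take 2584 (≤ 3810); 3810 − 2584 = 1226
take 987 (≤ 1226); 1226 − 987 = 239
take 233 (≤ 239); 239 − 233 = 6
take 5 (≤ 6); 6 − 5 = 1
take 1 (≤ 1); 1 − 1 = 0
So 3810 = 2584 + 987 + 233 + 5 + 1, with no two terms consecutive in the sequence.

2584 + 987 + 233 + 5 + 1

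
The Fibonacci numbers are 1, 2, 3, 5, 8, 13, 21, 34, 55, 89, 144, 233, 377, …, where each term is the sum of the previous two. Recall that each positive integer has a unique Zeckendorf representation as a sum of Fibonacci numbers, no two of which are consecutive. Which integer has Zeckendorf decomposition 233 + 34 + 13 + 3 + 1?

284

233 + 34 + 13 + 3 + 1 = 284.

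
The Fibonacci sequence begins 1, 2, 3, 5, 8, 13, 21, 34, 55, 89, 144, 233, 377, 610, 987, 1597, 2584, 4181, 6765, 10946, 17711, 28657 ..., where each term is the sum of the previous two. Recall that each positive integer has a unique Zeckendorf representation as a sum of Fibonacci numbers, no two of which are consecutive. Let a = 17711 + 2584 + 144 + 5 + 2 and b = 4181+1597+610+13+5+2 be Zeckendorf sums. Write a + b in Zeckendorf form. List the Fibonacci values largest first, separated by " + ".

The two numbers are 20446 and 6408, so their sum is 26854.
Greedy algorithm:
17711 ≤ 26854 < 28657, so take 17711; remainder 9143
6765 ≤ 9143 < 10946, so take 6765; remainder 2378
1597 ≤ 2378 < 2584, so take 1597; remainder 781
610 ≤ 781 < 987, so take 610; remainder 171
144 ≤ 171 < 233, so take 144; remainder 27
21 ≤ 27 < 34, so take 21; remainder 6
5 ≤ 6 < 8, so take 5; remainder 1
1 ≤ 1 < 2, so take 1; remainder 0

17711 + 6765 + 1597 + 610 + 144 + 21 + 5 + 1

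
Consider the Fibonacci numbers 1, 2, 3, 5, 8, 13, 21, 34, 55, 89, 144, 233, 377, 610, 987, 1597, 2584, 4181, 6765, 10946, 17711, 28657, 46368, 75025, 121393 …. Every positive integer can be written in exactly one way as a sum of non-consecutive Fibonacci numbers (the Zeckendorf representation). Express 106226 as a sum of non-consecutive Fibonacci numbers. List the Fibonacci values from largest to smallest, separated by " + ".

Greedy algorithm:
take 75025 (≤ 106226); 106226 − 75025 = 31201
take 28657 (≤ 31201); 31201 − 28657 = 2544
take 1597 (≤ 2544); 2544 − 1597 = 947
take 610 (≤ 947); 947 − 610 = 337
take 233 (≤ 337); 337 − 233 = 104
take 89 (≤ 104); 104 − 89 = 15
take 13 (≤ 15); 15 − 13 = 2
take 2 (≤ 2); 2 − 2 = 0
So 106226 = 75025 + 28657 + 1597 + 610 + 233 + 89 + 13 + 2, with no two terms consecutive in the sequence.

75025 + 28657 + 1597 + 610 + 233 + 89 + 13 + 2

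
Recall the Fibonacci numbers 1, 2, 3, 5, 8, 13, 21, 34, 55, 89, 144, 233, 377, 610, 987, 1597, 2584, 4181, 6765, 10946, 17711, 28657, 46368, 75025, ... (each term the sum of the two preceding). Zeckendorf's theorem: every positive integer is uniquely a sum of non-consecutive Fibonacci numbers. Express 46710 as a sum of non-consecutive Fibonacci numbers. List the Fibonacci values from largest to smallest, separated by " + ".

take 46368 (≤ 46710); 46710 − 46368 = 342
take 233 (≤ 342); 342 − 233 = 109
take 89 (≤ 109); 109 − 89 = 20
take 13 (≤ 20); 20 − 13 = 7
take 5 (≤ 7); 7 − 5 = 2
take 2 (≤ 2); 2 − 2 = 0
So 46710 = 46368 + 233 + 89 + 13 + 5 + 2, with no two terms consecutive in the sequence.

46368 + 233 + 89 + 13 + 5 + 2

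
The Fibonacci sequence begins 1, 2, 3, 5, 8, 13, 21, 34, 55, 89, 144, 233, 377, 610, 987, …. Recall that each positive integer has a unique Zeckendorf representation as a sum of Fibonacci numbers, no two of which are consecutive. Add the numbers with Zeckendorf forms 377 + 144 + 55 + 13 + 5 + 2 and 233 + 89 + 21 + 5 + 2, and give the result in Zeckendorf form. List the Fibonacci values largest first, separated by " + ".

The two numbers are 596 and 350, so their sum is 946.
Repeatedly subtract the largest Fibonacci number that fits:
largest Fibonacci ≤ 946 is 610; 946 − 610 = 336
largest Fibonacci ≤ 336 is 233; 336 − 233 = 103
largest Fibonacci ≤ 103 is 89; 103 − 89 = 14
largest Fibonacci ≤ 14 is 13; 14 − 13 = 1
largest Fibonacci ≤ 1 is 1; 1 − 1 = 0

610 + 233 + 89 + 13 + 1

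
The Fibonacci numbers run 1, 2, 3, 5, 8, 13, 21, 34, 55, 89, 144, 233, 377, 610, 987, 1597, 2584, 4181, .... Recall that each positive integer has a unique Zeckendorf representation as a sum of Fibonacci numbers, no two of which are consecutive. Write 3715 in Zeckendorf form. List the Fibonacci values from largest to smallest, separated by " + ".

Greedily peel off the largest Fibonacci term at each step:
largest Fibonacci ≤ 3715 is 2584; 3715 − 2584 = 1131
largest Fibonacci ≤ 1131 is 987; 1131 − 987 = 144
largest Fibonacci ≤ 144 is 144; 144 − 144 = 0
So 3715 = 2584 + 987 + 144, with no two terms consecutive in the sequence.

2584 + 987 + 144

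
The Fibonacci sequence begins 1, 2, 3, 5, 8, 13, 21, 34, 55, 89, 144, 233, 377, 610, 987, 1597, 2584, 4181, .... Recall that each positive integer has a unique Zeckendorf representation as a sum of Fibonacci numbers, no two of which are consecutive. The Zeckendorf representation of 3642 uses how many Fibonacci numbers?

Repeatedly subtract the largest Fibonacci number that fits:
subtract 2584 from 3642: 1058 remains
subtract 987 from 1058: 71 remains
subtract 55 from 71: 16 remains
subtract 13 from 16: 3 remains
subtract 3 from 3: 0 remains
3642 = 2584 + 987 + 55 + 13 + 3, which has 5 terms.

5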